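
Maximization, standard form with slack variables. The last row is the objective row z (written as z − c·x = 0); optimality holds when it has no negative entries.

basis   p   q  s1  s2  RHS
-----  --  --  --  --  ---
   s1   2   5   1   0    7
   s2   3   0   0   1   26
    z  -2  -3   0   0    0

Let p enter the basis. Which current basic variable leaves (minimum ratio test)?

Column p entries and ratios — s1: 7/2 = 7/2; s2: 26/3 = 26/3.
Smallest ratio is 7/2 in the row of s1, so s1 leaves.

s1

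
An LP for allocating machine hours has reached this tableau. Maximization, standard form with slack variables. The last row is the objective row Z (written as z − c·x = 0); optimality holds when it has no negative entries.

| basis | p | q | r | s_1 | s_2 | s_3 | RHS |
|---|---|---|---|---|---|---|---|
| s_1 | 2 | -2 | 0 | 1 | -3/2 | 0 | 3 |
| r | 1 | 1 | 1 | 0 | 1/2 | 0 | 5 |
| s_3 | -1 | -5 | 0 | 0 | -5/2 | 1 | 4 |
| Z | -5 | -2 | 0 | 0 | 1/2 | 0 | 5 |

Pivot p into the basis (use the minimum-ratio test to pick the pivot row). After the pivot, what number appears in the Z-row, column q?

-7

Ratio test on column p — row 1: 3/2 = 3/2; row 2: 5/1 = 5; row 3: entry -1 ≤ 0. Minimum is 3/2 at row 1 (s_1 leaves); pivot element 2.
Divide row 1 by 2; eliminate column p from the other rows.
Z-row update in column q: -2 − (-5)·(-1) = -7.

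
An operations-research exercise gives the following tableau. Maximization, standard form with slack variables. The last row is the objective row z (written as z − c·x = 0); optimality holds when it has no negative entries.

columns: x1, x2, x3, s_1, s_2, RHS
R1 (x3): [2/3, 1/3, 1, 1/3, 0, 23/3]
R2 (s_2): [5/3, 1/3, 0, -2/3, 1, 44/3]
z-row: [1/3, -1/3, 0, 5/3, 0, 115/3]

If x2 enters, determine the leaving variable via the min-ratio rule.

x3

Column x2 entries and ratios — x3: (23/3)/(1/3) = 23; s_2: (44/3)/(1/3) = 44.
Smallest ratio is 23 in the row of x3, so x3 leaves.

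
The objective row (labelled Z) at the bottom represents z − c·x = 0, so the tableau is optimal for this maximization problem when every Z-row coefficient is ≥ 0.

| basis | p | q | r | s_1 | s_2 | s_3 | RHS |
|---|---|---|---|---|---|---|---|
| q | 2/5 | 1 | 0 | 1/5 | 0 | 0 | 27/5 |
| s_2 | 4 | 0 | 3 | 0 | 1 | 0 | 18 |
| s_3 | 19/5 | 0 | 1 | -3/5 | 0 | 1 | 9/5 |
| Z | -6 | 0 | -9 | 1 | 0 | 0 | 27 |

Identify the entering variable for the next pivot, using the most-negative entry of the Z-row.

Negative Z-row entries: p: -6, r: -9.
The most negative is -9 in column r, so r enters.

r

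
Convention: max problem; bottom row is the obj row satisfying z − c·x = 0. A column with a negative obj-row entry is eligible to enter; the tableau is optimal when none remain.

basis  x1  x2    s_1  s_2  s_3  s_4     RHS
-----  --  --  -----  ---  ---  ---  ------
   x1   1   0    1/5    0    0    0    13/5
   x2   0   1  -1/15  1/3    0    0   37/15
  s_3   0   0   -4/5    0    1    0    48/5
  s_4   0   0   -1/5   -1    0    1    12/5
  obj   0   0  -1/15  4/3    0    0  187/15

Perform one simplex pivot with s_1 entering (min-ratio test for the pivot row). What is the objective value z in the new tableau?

Ratio test on column s_1 — row 1: (13/5)/(1/5) = 13; row 2: entry -1/15 ≤ 0; row 3: entry -4/5 ≤ 0; row 4: entry -1/5 ≤ 0. Minimum is 13 at row 1 (x1 leaves); pivot element 1/5.
Pivot on row 1; the obj-row RHS becomes 187/15 − (-1/15)·13 = 40/3.

40/3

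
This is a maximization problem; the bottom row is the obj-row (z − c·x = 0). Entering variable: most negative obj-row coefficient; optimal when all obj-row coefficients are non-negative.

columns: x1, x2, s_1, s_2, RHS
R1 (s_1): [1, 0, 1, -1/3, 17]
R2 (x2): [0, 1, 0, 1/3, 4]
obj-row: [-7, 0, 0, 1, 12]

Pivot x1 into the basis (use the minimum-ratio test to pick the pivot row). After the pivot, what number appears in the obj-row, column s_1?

7

Ratio test on column x1 — row 1: 17/1 = 17; row 2: entry 0 ≤ 0. Minimum is 17 at row 1 (s_1 leaves); pivot element 1.
Divide row 1 by 1; eliminate column x1 from the other rows.
obj-row update in column s_1: 0 − (-7)·1 = 7.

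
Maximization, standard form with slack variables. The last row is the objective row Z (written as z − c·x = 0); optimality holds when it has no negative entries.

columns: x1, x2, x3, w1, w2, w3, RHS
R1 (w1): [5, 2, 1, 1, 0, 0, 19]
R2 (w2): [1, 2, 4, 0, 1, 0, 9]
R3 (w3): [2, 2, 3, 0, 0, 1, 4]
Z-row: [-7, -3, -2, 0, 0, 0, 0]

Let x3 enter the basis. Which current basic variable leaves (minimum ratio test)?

w3

Column x3 entries and ratios — w1: 19/1 = 19; w2: 9/4 = 9/4; w3: 4/3 = 4/3.
Smallest ratio is 4/3 in the row of w3, so w3 leaves.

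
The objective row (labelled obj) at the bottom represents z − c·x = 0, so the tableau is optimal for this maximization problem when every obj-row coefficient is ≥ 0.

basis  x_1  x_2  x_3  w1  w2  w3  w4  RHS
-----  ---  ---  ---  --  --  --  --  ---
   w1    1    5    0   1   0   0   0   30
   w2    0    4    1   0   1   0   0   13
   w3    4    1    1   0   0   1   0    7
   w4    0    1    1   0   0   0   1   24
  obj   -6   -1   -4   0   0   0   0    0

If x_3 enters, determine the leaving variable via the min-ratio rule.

Column x_3 entries and ratios — w1: 0 ≤ 0, skip; w2: 13/1 = 13; w3: 7/1 = 7; w4: 24/1 = 24.
Smallest ratio is 7 in the row of w3, so w3 leaves.

w3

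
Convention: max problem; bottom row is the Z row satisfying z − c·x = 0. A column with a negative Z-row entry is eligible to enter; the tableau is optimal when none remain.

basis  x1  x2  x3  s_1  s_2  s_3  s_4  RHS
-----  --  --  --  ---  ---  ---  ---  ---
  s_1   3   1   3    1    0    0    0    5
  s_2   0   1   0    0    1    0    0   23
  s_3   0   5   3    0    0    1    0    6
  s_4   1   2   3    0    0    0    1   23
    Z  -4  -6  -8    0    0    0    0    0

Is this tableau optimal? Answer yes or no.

no

The Z-row has a negative entry -8 in column x3, so it is not optimal.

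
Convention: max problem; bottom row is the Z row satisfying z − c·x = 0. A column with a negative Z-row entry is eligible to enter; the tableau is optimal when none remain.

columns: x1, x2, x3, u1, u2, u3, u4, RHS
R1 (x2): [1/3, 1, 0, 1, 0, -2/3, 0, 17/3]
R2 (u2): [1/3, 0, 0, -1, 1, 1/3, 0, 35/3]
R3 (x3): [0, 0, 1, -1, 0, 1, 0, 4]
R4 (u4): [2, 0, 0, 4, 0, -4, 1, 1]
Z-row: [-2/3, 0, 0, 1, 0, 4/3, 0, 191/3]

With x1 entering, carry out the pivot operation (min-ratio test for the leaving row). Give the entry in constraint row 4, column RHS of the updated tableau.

Ratio test on column x1 — row 1: (17/3)/(1/3) = 17; row 2: (35/3)/(1/3) = 35; row 3: entry 0 ≤ 0; row 4: 1/2 = 1/2. Minimum is 1/2 at row 4 (u4 leaves); pivot element 2.
Divide row 4 by 2; eliminate column x1 from the other rows.
In the new row 4, the RHS entry is the old entry divided by the pivot: 1/2 = 1/2.

1/2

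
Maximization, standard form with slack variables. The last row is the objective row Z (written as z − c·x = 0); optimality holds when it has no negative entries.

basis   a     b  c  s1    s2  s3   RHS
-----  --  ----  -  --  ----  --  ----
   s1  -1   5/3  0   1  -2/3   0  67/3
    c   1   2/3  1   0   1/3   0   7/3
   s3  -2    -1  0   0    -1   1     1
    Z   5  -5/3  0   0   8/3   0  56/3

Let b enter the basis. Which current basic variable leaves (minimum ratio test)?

c

Column b entries and ratios — s1: (67/3)/(5/3) = 67/5; c: (7/3)/(2/3) = 7/2; s3: -1 ≤ 0, skip.
Smallest ratio is 7/2 in the row of c, so c leaves.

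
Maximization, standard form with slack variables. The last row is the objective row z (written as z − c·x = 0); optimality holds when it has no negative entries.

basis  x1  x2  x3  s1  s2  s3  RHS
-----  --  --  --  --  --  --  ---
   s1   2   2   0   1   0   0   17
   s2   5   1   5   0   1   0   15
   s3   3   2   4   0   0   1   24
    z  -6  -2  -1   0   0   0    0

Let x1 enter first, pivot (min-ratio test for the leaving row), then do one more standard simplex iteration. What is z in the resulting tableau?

47/2

Ratio test on column x1 — row 1: 17/2 = 17/2; row 2: 15/5 = 3; row 3: 24/3 = 8. Minimum is 3 at row 2 (s2 leaves); pivot element 5.
Pivot on row 2; the z-row RHS becomes 0 − (-6)·3 = 18.
Next entering variable (most negative z-row entry -4/5): x2.
Ratio test on column x2 — row 1: 11/(8/5) = 55/8; row 2: 3/(1/5) = 15; row 3: 15/(7/5) = 75/7. Minimum is 55/8 at row 1 (s1 leaves); pivot element 8/5.
After the second pivot the z-row RHS is 18 − (-4/5)·(55/8) = 47/2.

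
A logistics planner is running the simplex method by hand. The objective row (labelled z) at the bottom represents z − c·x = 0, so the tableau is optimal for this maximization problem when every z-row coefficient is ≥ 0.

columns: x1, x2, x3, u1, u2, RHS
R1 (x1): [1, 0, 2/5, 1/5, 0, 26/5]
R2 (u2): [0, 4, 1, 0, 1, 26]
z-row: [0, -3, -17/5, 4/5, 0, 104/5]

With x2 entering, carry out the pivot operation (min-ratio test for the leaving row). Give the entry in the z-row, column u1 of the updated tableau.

4/5

Ratio test on column x2 — row 1: entry 0 ≤ 0; row 2: 26/4 = 13/2. Minimum is 13/2 at row 2 (u2 leaves); pivot element 4.
Divide row 2 by 4; eliminate column x2 from the other rows.
z-row update in column u1: 4/5 − (-3)·0 = 4/5.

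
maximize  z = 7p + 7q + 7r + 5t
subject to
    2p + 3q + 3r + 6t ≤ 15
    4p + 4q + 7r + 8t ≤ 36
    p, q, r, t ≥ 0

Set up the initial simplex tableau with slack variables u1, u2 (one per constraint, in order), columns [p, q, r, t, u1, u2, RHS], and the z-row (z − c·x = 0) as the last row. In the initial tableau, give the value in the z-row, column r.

The z-row carries the negated objective coefficients: the r entry is -7.

-7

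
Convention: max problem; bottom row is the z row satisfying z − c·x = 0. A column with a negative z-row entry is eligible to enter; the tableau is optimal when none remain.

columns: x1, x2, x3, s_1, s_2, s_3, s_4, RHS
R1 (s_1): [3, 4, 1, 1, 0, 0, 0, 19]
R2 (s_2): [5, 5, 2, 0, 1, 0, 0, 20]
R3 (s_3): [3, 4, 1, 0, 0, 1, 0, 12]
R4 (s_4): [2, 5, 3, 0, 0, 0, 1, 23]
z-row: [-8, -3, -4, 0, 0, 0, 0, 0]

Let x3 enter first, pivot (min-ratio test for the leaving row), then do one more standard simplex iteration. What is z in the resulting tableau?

Ratio test on column x3 — row 1: 19/1 = 19; row 2: 20/2 = 10; row 3: 12/1 = 12; row 4: 23/3 = 23/3. Minimum is 23/3 at row 4 (s_4 leaves); pivot element 3.
Pivot on row 4; the z-row RHS becomes 0 − (-4)·(23/3) = 92/3.
Next entering variable (most negative z-row entry -16/3): x1.
Ratio test on column x1 — row 1: (34/3)/(7/3) = 34/7; row 2: (14/3)/(11/3) = 14/11; row 3: (13/3)/(7/3) = 13/7; row 4: (23/3)/(2/3) = 23/2. Minimum is 14/11 at row 2 (s_2 leaves); pivot element 11/3.
After the second pivot the z-row RHS is 92/3 − (-16/3)·(14/11) = 412/11.

412/11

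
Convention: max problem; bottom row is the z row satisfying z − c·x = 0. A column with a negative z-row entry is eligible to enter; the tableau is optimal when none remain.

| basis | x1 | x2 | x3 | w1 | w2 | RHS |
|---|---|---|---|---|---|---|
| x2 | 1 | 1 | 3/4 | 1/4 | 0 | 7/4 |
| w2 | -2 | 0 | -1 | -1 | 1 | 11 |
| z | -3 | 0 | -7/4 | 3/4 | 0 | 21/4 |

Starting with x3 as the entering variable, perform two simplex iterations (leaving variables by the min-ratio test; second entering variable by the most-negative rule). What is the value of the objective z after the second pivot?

21/2

Ratio test on column x3 — row 1: (7/4)/(3/4) = 7/3; row 2: entry -1 ≤ 0. Minimum is 7/3 at row 1 (x2 leaves); pivot element 3/4.
Pivot on row 1; the z-row RHS becomes 21/4 − (-7/4)·(7/3) = 28/3.
Next entering variable (most negative z-row entry -2/3): x1.
Ratio test on column x1 — row 1: (7/3)/(4/3) = 7/4; row 2: entry -2/3 ≤ 0. Minimum is 7/4 at row 1 (x3 leaves); pivot element 4/3.
After the second pivot the z-row RHS is 28/3 − (-2/3)·(7/4) = 21/2.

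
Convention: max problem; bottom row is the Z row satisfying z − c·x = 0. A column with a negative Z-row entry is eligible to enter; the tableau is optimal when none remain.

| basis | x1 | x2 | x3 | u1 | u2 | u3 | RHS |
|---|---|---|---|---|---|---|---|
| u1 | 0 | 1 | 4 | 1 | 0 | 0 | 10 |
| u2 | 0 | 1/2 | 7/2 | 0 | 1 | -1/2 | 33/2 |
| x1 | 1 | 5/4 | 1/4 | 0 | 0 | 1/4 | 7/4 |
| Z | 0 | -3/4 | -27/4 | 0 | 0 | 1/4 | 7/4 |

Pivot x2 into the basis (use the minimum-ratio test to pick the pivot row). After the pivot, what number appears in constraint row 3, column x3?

1/5

Ratio test on column x2 — row 1: 10/1 = 10; row 2: (33/2)/(1/2) = 33; row 3: (7/4)/(5/4) = 7/5. Minimum is 7/5 at row 3 (x1 leaves); pivot element 5/4.
Divide row 3 by 5/4; eliminate column x2 from the other rows.
In the new row 3, the x3 entry is the old entry divided by the pivot: (1/4)/(5/4) = 1/5.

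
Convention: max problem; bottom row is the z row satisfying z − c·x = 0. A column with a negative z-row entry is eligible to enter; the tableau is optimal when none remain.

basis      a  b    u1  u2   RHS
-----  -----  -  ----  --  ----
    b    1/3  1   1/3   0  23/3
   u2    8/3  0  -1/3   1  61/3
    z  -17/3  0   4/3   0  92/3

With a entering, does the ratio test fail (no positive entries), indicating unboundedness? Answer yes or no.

no

Column a has positive entries in row(s) 1, 2, so the ratio test bounds it — not unbounded.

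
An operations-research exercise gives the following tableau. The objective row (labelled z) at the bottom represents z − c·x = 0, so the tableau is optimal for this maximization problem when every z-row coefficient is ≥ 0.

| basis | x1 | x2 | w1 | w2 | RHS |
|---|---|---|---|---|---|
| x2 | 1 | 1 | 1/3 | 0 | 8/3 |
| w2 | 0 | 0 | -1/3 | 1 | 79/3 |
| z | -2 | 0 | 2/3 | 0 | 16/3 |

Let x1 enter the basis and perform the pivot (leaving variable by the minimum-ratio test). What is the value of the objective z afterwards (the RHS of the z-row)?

Ratio test on column x1 — row 1: (8/3)/1 = 8/3; row 2: entry 0 ≤ 0. Minimum is 8/3 at row 1 (x2 leaves); pivot element 1.
Pivot on row 1; the z-row RHS becomes 16/3 − (-2)·(8/3) = 32/3.

32/3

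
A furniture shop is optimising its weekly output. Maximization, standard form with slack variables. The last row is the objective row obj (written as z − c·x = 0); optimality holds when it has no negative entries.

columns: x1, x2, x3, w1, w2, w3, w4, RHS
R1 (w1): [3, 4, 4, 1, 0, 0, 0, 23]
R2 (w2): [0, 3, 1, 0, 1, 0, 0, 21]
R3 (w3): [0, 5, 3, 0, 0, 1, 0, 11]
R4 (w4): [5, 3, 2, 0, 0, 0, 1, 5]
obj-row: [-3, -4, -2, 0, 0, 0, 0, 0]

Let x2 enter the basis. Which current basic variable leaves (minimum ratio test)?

Column x2 entries and ratios — w1: 23/4 = 23/4; w2: 21/3 = 7; w3: 11/5 = 11/5; w4: 5/3 = 5/3.
Smallest ratio is 5/3 in the row of w4, so w4 leaves.

w4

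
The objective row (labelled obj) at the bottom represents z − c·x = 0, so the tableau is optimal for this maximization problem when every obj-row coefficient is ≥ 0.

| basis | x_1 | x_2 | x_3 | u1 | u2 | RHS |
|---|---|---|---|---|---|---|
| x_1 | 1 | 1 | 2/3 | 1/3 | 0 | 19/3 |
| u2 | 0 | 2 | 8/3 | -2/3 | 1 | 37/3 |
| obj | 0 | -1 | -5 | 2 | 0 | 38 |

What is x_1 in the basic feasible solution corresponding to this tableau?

19/3

x_1 is basic (row 1); its value is the RHS of that row, 19/3.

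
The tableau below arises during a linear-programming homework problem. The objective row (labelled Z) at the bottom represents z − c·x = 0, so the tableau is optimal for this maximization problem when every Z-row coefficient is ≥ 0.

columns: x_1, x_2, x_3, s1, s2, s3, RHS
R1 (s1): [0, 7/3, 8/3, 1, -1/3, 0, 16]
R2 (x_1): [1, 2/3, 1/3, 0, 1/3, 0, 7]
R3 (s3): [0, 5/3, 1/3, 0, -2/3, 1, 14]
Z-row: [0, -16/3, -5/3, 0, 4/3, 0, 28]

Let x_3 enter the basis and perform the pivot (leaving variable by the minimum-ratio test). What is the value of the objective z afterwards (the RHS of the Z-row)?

38

Ratio test on column x_3 — row 1: 16/(8/3) = 6; row 2: 7/(1/3) = 21; row 3: 14/(1/3) = 42. Minimum is 6 at row 1 (s1 leaves); pivot element 8/3.
Pivot on row 1; the Z-row RHS becomes 28 − (-5/3)·6 = 38.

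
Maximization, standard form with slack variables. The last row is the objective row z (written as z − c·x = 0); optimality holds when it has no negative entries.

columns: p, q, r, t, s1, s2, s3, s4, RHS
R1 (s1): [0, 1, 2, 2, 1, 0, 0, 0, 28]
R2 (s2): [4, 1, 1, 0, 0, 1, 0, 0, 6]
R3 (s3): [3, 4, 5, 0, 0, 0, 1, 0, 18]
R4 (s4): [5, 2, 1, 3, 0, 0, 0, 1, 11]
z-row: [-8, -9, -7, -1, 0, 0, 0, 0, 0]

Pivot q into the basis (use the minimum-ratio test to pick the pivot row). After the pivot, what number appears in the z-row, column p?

Ratio test on column q — row 1: 28/1 = 28; row 2: 6/1 = 6; row 3: 18/4 = 9/2; row 4: 11/2 = 11/2. Minimum is 9/2 at row 3 (s3 leaves); pivot element 4.
Divide row 3 by 4; eliminate column q from the other rows.
z-row update in column p: -8 − (-9)·(3/4) = -5/4.

-5/4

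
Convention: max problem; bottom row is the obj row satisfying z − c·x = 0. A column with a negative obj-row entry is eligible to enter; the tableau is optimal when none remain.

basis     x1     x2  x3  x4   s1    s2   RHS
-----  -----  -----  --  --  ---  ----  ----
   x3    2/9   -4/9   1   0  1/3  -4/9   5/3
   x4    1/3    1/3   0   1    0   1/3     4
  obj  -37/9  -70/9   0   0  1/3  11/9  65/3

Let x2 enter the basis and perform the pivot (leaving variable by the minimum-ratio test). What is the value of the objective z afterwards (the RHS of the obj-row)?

Ratio test on column x2 — row 1: entry -4/9 ≤ 0; row 2: 4/(1/3) = 12. Minimum is 12 at row 2 (x4 leaves); pivot element 1/3.
Pivot on row 2; the obj-row RHS becomes 65/3 − (-70/9)·12 = 115.

115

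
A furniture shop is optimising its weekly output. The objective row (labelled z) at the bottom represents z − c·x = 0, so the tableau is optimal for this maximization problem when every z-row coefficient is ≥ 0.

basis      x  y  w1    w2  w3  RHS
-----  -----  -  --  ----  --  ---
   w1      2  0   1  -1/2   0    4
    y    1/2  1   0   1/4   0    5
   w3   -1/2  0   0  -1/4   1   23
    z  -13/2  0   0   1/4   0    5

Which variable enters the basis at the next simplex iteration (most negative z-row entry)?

Negative z-row entries: x: -13/2.
The most negative is -13/2 in column x, so x enters.

x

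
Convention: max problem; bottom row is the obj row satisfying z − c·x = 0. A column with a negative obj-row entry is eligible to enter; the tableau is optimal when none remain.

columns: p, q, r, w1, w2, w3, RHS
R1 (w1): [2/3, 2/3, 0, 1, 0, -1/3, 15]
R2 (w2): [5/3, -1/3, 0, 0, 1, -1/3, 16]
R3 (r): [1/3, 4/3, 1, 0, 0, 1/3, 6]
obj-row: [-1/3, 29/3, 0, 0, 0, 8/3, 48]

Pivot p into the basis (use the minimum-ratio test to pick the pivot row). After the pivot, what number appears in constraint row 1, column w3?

-1/5

Ratio test on column p — row 1: 15/(2/3) = 45/2; row 2: 16/(5/3) = 48/5; row 3: 6/(1/3) = 18. Minimum is 48/5 at row 2 (w2 leaves); pivot element 5/3.
Divide row 2 by 5/3; eliminate column p from the other rows.
Row 1 update in column w3: -1/3 − (2/3)·(-1/5) = -1/5.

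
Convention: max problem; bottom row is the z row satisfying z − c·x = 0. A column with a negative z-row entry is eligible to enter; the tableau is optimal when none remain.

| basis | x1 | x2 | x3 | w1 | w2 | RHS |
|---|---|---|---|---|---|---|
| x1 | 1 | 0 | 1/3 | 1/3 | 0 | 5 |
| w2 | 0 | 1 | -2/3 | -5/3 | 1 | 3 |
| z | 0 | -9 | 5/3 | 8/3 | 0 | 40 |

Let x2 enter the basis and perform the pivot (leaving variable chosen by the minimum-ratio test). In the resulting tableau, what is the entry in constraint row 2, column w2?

1

Ratio test on column x2 — row 1: entry 0 ≤ 0; row 2: 3/1 = 3. Minimum is 3 at row 2 (w2 leaves); pivot element 1.
Divide row 2 by 1; eliminate column x2 from the other rows.
In the new row 2, the w2 entry is the old entry divided by the pivot: 1/1 = 1.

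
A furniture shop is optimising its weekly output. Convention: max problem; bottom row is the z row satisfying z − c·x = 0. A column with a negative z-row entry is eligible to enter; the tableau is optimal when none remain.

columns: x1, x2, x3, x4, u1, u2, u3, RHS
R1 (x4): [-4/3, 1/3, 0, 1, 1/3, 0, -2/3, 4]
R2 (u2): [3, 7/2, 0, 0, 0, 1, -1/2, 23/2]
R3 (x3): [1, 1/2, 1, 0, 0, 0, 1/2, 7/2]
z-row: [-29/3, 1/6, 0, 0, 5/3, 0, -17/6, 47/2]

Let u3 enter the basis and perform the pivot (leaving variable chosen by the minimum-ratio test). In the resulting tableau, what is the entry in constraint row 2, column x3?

1

Ratio test on column u3 — row 1: entry -2/3 ≤ 0; row 2: entry -1/2 ≤ 0; row 3: (7/2)/(1/2) = 7. Minimum is 7 at row 3 (x3 leaves); pivot element 1/2.
Divide row 3 by 1/2; eliminate column u3 from the other rows.
Row 2 update in column x3: 0 − (-1/2)·2 = 1.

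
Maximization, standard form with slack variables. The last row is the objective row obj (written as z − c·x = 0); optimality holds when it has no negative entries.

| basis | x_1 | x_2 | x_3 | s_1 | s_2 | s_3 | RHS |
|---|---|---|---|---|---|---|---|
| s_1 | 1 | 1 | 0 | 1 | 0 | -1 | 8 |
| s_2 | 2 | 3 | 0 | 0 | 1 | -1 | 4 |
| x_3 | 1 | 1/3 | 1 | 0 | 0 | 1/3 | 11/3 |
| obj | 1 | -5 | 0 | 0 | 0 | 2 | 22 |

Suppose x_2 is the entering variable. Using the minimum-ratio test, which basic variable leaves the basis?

Column x_2 entries and ratios — s_1: 8/1 = 8; s_2: 4/3 = 4/3; x_3: (11/3)/(1/3) = 11.
Smallest ratio is 4/3 in the row of s_2, so s_2 leaves.

s_2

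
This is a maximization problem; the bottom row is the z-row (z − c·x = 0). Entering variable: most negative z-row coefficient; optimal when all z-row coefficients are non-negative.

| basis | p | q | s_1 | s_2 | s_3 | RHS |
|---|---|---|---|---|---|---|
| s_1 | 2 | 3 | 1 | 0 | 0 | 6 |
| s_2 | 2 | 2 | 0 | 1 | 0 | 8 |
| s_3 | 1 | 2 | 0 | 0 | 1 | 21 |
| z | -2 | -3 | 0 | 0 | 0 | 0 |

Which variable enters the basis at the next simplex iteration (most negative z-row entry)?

q

Negative z-row entries: p: -2, q: -3.
The most negative is -3 in column q, so q enters.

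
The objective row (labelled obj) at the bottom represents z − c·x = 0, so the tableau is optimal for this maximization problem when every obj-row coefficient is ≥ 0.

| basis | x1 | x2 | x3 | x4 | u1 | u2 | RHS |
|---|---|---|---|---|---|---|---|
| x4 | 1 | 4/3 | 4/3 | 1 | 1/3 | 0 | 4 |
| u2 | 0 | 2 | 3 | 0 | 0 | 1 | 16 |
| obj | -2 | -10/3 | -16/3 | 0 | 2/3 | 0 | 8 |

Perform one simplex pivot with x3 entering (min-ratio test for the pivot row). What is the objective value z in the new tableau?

Ratio test on column x3 — row 1: 4/(4/3) = 3; row 2: 16/3 = 16/3. Minimum is 3 at row 1 (x4 leaves); pivot element 4/3.
Pivot on row 1; the obj-row RHS becomes 8 − (-16/3)·3 = 24.

24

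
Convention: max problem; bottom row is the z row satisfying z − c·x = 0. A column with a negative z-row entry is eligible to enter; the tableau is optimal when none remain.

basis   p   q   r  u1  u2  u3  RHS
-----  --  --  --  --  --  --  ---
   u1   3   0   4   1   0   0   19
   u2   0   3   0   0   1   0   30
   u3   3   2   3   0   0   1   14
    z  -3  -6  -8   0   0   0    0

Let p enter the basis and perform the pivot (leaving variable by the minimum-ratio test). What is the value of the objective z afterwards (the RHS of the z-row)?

Ratio test on column p — row 1: 19/3 = 19/3; row 2: entry 0 ≤ 0; row 3: 14/3 = 14/3. Minimum is 14/3 at row 3 (u3 leaves); pivot element 3.
Pivot on row 3; the z-row RHS becomes 0 − (-3)·(14/3) = 14.

14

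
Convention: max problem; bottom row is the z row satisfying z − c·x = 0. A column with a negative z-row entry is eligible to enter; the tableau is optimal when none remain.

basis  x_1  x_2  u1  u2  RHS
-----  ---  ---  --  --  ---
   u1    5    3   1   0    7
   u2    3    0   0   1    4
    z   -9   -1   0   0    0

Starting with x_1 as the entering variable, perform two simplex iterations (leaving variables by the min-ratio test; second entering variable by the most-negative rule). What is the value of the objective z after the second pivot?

Ratio test on column x_1 — row 1: 7/5 = 7/5; row 2: 4/3 = 4/3. Minimum is 4/3 at row 2 (u2 leaves); pivot element 3.
Pivot on row 2; the z-row RHS becomes 0 − (-9)·(4/3) = 12.
Next entering variable (most negative z-row entry -1): x_2.
Ratio test on column x_2 — row 1: (1/3)/3 = 1/9; row 2: entry 0 ≤ 0. Minimum is 1/9 at row 1 (u1 leaves); pivot element 3.
After the second pivot the z-row RHS is 12 − (-1)·(1/9) = 109/9.

109/9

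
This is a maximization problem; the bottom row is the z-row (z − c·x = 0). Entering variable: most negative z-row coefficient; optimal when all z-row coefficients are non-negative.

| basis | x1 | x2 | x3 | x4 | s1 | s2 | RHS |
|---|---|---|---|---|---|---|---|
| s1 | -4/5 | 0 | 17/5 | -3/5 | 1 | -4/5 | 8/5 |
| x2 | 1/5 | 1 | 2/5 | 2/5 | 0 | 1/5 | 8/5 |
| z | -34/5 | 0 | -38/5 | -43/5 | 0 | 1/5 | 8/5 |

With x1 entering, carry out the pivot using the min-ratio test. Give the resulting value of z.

56

Ratio test on column x1 — row 1: entry -4/5 ≤ 0; row 2: (8/5)/(1/5) = 8. Minimum is 8 at row 2 (x2 leaves); pivot element 1/5.
Pivot on row 2; the z-row RHS becomes 8/5 − (-34/5)·8 = 56.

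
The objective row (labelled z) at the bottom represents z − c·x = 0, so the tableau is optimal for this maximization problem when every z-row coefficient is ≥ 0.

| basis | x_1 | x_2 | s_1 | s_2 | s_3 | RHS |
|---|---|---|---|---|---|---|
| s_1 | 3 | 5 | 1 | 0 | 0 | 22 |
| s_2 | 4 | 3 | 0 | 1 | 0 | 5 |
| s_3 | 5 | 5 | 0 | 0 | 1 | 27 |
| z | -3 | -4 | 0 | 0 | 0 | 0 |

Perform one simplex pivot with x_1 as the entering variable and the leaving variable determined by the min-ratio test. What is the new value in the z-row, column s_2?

Ratio test on column x_1 — row 1: 22/3 = 22/3; row 2: 5/4 = 5/4; row 3: 27/5 = 27/5. Minimum is 5/4 at row 2 (s_2 leaves); pivot element 4.
Divide row 2 by 4; eliminate column x_1 from the other rows.
z-row update in column s_2: 0 − (-3)·(1/4) = 3/4.

3/4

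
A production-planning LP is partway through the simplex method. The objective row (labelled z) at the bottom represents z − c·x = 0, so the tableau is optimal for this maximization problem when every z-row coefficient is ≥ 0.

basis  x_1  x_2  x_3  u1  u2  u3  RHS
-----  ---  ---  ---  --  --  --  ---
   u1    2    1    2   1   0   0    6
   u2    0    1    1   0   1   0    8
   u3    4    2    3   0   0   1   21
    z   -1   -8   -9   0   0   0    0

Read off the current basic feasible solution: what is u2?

8

u2 is basic (row 2); its value is the RHS of that row, 8.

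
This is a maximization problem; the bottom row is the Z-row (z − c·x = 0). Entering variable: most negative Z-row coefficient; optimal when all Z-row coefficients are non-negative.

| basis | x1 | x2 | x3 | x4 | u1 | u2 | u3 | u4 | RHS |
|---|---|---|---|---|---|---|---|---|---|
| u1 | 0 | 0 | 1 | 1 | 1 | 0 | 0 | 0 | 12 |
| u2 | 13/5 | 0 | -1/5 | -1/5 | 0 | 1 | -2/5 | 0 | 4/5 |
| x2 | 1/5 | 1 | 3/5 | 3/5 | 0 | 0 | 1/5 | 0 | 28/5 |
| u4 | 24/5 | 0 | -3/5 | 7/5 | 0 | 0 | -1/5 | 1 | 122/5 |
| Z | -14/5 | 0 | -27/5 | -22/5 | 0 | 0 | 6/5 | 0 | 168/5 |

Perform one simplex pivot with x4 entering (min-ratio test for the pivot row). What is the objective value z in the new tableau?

224/3

Ratio test on column x4 — row 1: 12/1 = 12; row 2: entry -1/5 ≤ 0; row 3: (28/5)/(3/5) = 28/3; row 4: (122/5)/(7/5) = 122/7. Minimum is 28/3 at row 3 (x2 leaves); pivot element 3/5.
Pivot on row 3; the Z-row RHS becomes 168/5 − (-22/5)·(28/3) = 224/3.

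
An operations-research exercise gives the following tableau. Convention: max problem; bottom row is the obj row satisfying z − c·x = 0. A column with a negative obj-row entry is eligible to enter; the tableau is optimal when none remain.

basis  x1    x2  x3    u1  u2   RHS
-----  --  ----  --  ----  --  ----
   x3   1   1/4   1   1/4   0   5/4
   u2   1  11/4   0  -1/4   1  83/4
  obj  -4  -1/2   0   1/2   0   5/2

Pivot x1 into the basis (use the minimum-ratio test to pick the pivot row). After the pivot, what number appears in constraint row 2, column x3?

-1

Ratio test on column x1 — row 1: (5/4)/1 = 5/4; row 2: (83/4)/1 = 83/4. Minimum is 5/4 at row 1 (x3 leaves); pivot element 1.
Divide row 1 by 1; eliminate column x1 from the other rows.
Row 2 update in column x3: 0 − 1·1 = -1.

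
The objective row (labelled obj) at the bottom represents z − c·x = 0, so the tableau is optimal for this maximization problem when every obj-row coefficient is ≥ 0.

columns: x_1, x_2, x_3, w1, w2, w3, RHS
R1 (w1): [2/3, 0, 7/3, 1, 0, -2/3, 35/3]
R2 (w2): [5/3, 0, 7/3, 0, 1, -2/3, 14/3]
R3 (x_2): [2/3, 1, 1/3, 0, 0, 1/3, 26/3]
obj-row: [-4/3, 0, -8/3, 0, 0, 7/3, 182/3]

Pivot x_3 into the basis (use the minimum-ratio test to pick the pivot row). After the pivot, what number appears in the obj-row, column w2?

8/7

Ratio test on column x_3 — row 1: (35/3)/(7/3) = 5; row 2: (14/3)/(7/3) = 2; row 3: (26/3)/(1/3) = 26. Minimum is 2 at row 2 (w2 leaves); pivot element 7/3.
Divide row 2 by 7/3; eliminate column x_3 from the other rows.
obj-row update in column w2: 0 − (-8/3)·(3/7) = 8/7.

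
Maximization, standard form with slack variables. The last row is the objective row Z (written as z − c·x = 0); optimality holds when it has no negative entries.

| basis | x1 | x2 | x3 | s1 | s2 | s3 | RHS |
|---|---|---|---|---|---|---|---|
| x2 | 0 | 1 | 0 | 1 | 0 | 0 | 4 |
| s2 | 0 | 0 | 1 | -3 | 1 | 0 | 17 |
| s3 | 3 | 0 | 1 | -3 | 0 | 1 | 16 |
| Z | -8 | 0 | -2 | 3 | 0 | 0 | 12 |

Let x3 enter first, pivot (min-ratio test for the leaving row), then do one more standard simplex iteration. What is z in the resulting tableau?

Ratio test on column x3 — row 1: entry 0 ≤ 0; row 2: 17/1 = 17; row 3: 16/1 = 16. Minimum is 16 at row 3 (s3 leaves); pivot element 1.
Pivot on row 3; the Z-row RHS becomes 12 − (-2)·16 = 44.
Next entering variable (most negative Z-row entry -3): s1.
Ratio test on column s1 — row 1: 4/1 = 4; row 2: entry 0 ≤ 0; row 3: entry -3 ≤ 0. Minimum is 4 at row 1 (x2 leaves); pivot element 1.
After the second pivot the Z-row RHS is 44 − (-3)·4 = 56.

56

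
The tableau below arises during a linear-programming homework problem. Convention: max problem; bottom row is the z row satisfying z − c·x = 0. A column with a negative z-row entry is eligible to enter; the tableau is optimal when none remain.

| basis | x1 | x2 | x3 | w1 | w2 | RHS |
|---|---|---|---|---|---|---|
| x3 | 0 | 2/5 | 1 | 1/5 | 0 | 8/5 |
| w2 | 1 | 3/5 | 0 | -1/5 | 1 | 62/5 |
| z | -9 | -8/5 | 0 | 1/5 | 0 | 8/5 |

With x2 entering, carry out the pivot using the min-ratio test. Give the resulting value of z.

8

Ratio test on column x2 — row 1: (8/5)/(2/5) = 4; row 2: (62/5)/(3/5) = 62/3. Minimum is 4 at row 1 (x3 leaves); pivot element 2/5.
Pivot on row 1; the z-row RHS becomes 8/5 − (-8/5)·4 = 8.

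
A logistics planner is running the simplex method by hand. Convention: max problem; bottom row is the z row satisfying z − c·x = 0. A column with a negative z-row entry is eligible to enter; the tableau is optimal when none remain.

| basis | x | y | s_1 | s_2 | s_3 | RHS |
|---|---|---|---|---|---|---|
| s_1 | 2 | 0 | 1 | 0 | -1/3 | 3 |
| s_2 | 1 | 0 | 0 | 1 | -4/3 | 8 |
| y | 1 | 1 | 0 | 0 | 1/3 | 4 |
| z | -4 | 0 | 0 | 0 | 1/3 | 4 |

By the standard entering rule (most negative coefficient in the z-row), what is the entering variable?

x

Negative z-row entries: x: -4.
The most negative is -4 in column x, so x enters.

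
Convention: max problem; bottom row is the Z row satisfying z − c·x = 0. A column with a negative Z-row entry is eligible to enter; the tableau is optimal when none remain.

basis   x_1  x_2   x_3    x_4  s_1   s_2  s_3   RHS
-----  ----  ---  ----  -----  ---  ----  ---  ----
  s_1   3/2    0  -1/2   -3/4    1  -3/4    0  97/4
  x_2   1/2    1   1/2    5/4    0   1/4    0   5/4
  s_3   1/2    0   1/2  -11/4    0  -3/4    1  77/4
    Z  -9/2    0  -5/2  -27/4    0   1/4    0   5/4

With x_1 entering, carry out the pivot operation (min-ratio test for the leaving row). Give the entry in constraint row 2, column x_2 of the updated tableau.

Ratio test on column x_1 — row 1: (97/4)/(3/2) = 97/6; row 2: (5/4)/(1/2) = 5/2; row 3: (77/4)/(1/2) = 77/2. Minimum is 5/2 at row 2 (x_2 leaves); pivot element 1/2.
Divide row 2 by 1/2; eliminate column x_1 from the other rows.
In the new row 2, the x_2 entry is the old entry divided by the pivot: 1/(1/2) = 2.

2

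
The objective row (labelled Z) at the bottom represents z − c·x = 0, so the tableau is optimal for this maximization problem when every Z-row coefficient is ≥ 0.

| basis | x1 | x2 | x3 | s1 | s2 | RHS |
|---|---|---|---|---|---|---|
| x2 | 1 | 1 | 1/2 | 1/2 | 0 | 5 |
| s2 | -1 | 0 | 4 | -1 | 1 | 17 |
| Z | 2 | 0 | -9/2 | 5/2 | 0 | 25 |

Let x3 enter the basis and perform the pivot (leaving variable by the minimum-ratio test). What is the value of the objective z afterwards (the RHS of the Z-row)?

Ratio test on column x3 — row 1: 5/(1/2) = 10; row 2: 17/4 = 17/4. Minimum is 17/4 at row 2 (s2 leaves); pivot element 4.
Pivot on row 2; the Z-row RHS becomes 25 − (-9/2)·(17/4) = 353/8.

353/8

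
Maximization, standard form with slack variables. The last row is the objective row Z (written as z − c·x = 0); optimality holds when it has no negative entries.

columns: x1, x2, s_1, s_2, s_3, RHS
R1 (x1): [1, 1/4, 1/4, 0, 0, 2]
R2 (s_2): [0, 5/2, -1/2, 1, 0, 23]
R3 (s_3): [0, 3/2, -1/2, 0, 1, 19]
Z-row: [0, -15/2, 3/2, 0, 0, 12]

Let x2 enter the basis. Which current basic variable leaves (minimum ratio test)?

x1

Column x2 entries and ratios — x1: 2/(1/4) = 8; s_2: 23/(5/2) = 46/5; s_3: 19/(3/2) = 38/3.
Smallest ratio is 8 in the row of x1, so x1 leaves.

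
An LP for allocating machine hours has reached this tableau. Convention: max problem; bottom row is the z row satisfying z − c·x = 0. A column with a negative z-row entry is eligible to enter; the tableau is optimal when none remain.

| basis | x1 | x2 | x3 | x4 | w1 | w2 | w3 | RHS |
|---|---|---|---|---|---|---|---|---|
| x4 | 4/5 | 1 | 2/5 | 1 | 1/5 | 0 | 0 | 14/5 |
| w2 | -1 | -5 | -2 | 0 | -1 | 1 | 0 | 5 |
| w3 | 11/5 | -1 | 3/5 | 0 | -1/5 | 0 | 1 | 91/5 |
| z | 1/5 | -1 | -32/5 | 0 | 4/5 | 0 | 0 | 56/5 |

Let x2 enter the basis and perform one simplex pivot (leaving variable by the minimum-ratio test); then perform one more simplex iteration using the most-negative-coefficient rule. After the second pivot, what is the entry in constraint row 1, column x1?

Ratio test on column x2 — row 1: (14/5)/1 = 14/5; row 2: entry -5 ≤ 0; row 3: entry -1 ≤ 0. Minimum is 14/5 at row 1 (x4 leaves); pivot element 1.
Divide row 1 by 1; eliminate column x2 from the other rows.
Second iteration: most negative z-row entry is -6 in column x3, so x3 enters.
Ratio test on column x3 — row 1: (14/5)/(2/5) = 7; row 2: entry 0 ≤ 0; row 3: 21/1 = 21. Minimum is 7 at row 1 (x2 leaves); pivot element 2/5.
Divide row 1 by 2/5; eliminate column x3 from the other rows.
After both pivots, the entry at constraint row 1, column x1 is 2.

2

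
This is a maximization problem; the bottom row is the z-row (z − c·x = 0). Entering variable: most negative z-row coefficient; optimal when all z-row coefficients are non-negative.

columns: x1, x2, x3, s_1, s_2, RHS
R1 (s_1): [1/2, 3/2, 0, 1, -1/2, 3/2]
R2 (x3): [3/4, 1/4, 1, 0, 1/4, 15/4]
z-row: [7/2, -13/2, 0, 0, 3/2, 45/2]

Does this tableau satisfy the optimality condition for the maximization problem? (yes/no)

no

The z-row has a negative entry -13/2 in column x2, so it is not optimal.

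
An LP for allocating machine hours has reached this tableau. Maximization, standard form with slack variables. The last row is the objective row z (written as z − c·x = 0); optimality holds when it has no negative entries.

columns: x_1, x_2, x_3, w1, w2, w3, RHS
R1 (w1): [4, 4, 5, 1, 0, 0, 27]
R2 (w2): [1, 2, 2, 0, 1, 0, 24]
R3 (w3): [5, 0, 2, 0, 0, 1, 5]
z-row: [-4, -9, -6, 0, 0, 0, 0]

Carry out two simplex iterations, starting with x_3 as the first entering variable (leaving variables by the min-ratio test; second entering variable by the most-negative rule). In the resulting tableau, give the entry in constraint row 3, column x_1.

Ratio test on column x_3 — row 1: 27/5 = 27/5; row 2: 24/2 = 12; row 3: 5/2 = 5/2. Minimum is 5/2 at row 3 (w3 leaves); pivot element 2.
Divide row 3 by 2; eliminate column x_3 from the other rows.
Second iteration: most negative z-row entry is -9 in column x_2, so x_2 enters.
Ratio test on column x_2 — row 1: (29/2)/4 = 29/8; row 2: 19/2 = 19/2; row 3: entry 0 ≤ 0. Minimum is 29/8 at row 1 (w1 leaves); pivot element 4.
Divide row 1 by 4; eliminate column x_2 from the other rows.
After both pivots, the entry at constraint row 3, column x_1 is 5/2.

5/2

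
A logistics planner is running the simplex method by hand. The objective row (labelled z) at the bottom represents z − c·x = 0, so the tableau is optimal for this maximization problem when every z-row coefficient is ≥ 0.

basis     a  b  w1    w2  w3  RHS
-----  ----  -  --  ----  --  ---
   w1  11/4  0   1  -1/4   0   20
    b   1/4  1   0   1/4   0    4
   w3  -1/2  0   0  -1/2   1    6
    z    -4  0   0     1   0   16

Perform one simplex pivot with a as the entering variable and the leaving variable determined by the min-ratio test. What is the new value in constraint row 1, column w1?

Ratio test on column a — row 1: 20/(11/4) = 80/11; row 2: 4/(1/4) = 16; row 3: entry -1/2 ≤ 0. Minimum is 80/11 at row 1 (w1 leaves); pivot element 11/4.
Divide row 1 by 11/4; eliminate column a from the other rows.
In the new row 1, the w1 entry is the old entry divided by the pivot: 1/(11/4) = 4/11.

4/11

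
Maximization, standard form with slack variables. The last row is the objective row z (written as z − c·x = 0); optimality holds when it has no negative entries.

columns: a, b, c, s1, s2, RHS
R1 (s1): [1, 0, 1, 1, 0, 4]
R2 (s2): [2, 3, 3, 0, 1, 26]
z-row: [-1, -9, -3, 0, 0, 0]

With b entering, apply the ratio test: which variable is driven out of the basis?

s2

Column b entries and ratios — s1: 0 ≤ 0, skip; s2: 26/3 = 26/3.
Smallest ratio is 26/3 in the row of s2, so s2 leaves.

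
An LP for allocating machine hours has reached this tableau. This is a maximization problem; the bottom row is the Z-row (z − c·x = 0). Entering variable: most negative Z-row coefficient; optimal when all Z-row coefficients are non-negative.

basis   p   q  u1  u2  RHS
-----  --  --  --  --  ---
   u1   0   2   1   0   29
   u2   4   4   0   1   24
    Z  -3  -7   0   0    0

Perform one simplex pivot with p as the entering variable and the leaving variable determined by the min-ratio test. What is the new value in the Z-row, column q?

Ratio test on column p — row 1: entry 0 ≤ 0; row 2: 24/4 = 6. Minimum is 6 at row 2 (u2 leaves); pivot element 4.
Divide row 2 by 4; eliminate column p from the other rows.
Z-row update in column q: -7 − (-3)·1 = -4.

-4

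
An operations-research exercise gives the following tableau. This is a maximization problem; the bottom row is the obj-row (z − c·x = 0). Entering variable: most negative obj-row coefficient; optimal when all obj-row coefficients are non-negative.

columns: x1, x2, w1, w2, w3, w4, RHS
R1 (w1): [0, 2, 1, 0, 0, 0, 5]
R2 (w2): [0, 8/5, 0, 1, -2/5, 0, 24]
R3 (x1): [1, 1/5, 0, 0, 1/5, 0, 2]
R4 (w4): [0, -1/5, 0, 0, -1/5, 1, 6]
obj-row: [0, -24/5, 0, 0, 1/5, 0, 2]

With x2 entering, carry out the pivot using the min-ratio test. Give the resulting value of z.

Ratio test on column x2 — row 1: 5/2 = 5/2; row 2: 24/(8/5) = 15; row 3: 2/(1/5) = 10; row 4: entry -1/5 ≤ 0. Minimum is 5/2 at row 1 (w1 leaves); pivot element 2.
Pivot on row 1; the obj-row RHS becomes 2 − (-24/5)·(5/2) = 14.

14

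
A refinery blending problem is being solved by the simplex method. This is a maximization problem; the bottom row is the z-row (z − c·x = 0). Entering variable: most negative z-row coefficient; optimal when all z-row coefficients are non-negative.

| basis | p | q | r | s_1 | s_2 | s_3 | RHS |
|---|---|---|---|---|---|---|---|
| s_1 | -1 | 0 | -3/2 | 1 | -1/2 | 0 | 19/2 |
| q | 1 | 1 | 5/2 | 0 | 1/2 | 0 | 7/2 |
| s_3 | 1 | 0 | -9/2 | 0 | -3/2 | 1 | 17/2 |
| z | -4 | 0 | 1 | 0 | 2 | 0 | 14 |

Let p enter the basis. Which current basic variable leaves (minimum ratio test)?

Column p entries and ratios — s_1: -1 ≤ 0, skip; q: (7/2)/1 = 7/2; s_3: (17/2)/1 = 17/2.
Smallest ratio is 7/2 in the row of q, so q leaves.

q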